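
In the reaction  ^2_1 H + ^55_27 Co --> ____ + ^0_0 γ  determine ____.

Ni-57

Conserve mass number: 2 + 55 = A + 0, so A = 57.
Conserve atomic number: 1 + 27 = Z + 0, so Z = 28.
Z = 28 is nickel, so the species is ^57_28 Ni.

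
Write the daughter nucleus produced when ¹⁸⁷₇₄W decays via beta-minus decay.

Beta-minus decay: mass number changes by +0, atomic number by +1.
A: 187 = 187; Z: 74 + 1 = 75.
Z = 75 is rhenium, so the daughter is ¹⁸⁷₇₅Re.

Re-187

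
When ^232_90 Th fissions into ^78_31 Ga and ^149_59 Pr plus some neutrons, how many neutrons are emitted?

5

Conserve mass number: 232 = 78 + 149 + k, so k = 232 − 227 = 5.
Check atomic number: 90 = 31 + 59 + 0 = 90. ✓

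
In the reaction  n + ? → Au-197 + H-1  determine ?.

Hg-197

Conserve mass number: 1 + A = 197 + 1, so A = 197.
Conserve atomic number: 0 + Z = 79 + 1, so Z = 80.
Z = 80 is mercury, so the species is Hg-197.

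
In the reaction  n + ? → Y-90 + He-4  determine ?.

Nb-93

Conserve mass number: 1 + A = 90 + 4, so A = 93.
Conserve atomic number: 0 + Z = 39 + 2, so Z = 41.
Z = 41 is niobium, so the species is Nb-93.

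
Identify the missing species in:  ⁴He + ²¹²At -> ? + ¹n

Conserve mass number: 4 + 212 = A + 1, so A = 215.
Conserve atomic number: 2 + 85 = Z + 0, so Z = 87.
Z = 87 is francium, so the species is ²¹⁵Fr.

Fr-215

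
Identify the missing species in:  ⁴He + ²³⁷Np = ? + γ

Am-241

Conserve mass number: 4 + 237 = A + 0, so A = 241.
Conserve atomic number: 2 + 93 = Z + 0, so Z = 95.
Z = 95 is americium, so the species is ²⁴¹Am.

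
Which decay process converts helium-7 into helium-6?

ΔA = 6 − 7 = -1; ΔZ = 2 − 2 = +0.
A drops by 1 with Z unchanged — a neutron was emitted.

neutron emission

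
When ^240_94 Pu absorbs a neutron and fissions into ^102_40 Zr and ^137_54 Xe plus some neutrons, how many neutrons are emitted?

Conserve mass number: 241 = 102 + 137 + k, so k = 241 − 239 = 2.
Check atomic number: 94 = 40 + 54 + 0 = 94. ✓

2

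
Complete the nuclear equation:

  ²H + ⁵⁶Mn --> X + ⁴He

Conserve mass number: 2 + 56 = A + 4, so A = 54.
Conserve atomic number: 1 + 25 = Z + 2, so Z = 24.
Z = 24 is chromium, so the species is ⁵⁴Cr.

Cr-54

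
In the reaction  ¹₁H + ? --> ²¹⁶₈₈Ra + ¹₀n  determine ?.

Conserve mass number: 1 + A = 216 + 1, so A = 216.
Conserve atomic number: 1 + Z = 88 + 0, so Z = 87.
Z = 87 is francium, so the species is ²¹⁶₈₇Fr.

Fr-216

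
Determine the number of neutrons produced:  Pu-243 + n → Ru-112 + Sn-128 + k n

Conserve mass number: 244 = 112 + 128 + k, so k = 244 − 240 = 4.
Check atomic number: 94 = 44 + 50 + 0 = 94. ✓

4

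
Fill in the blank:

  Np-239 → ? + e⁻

Conserve mass number: 239 = A + 0, so A = 239.
Conserve atomic number: 93 = Z − 1, so Z = 94.
Z = 94 is plutonium, so the species is Pu-239.

Pu-239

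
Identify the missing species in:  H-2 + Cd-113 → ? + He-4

Conserve mass number: 2 + 113 = A + 4, so A = 111.
Conserve atomic number: 1 + 48 = Z + 2, so Z = 47.
Z = 47 is silver, so the species is Ag-111.

Ag-111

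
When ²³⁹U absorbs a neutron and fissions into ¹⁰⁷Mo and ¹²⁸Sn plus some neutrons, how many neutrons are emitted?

Conserve mass number: 240 = 107 + 128 + k, so k = 240 − 235 = 5.
Check atomic number: 92 = 42 + 50 + 0 = 92. ✓

5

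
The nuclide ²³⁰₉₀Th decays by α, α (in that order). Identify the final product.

Rn-222

Start: (A, Z) = (230, 90).
After α: (226, 88).
After α: (222, 86).
Z = 86 is radon.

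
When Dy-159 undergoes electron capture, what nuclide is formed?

Tb-159

Electron capture: mass number changes by +0, atomic number by -1.
A: 159 = 159; Z: 66 − 1 = 65.
Z = 65 is terbium, so the daughter is Tb-159.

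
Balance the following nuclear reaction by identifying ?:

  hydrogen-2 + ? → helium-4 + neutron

triton

Conserve mass number: 2 + A = 4 + 1, so A = 3.
Conserve atomic number: 1 + Z = 2 + 0, so Z = 1.
A = 3 and Z = 1 is hydrogen-3 — a triton.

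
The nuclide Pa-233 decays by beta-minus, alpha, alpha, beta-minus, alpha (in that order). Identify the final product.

Start: (A, Z) = (233, 91).
After β⁻: (233, 92).
After α: (229, 90).
After α: (225, 88).
After β⁻: (225, 89).
After α: (221, 87).
Z = 87 is francium.

Fr-221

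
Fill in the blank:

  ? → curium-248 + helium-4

Conserve mass number: A = 248 + 4, so A = 252.
Conserve atomic number: Z = 96 + 2, so Z = 98.
Z = 98 is californium, so the species is californium-252.

Cf-252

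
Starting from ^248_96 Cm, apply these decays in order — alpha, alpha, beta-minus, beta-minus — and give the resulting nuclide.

Start: (A, Z) = (248, 96).
After α: (244, 94).
After α: (240, 92).
After β⁻: (240, 93).
After β⁻: (240, 94).
Z = 94 is plutonium.

Pu-240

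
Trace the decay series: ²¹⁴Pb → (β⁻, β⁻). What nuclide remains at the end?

Start: (A, Z) = (214, 82).
After β⁻: (214, 83).
After β⁻: (214, 84).
Z = 84 is polonium.

Po-214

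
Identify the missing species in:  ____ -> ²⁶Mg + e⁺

Al-26

Conserve mass number: A = 26 + 0, so A = 26.
Conserve atomic number: Z = 12 + 1, so Z = 13.
Z = 13 is aluminium, so the species is ²⁶Al.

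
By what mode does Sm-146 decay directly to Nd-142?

ΔA = 142 − 146 = -4; ΔZ = 60 − 62 = -2.
A drops by 4 and Z drops by 2 — the signature of alpha emission.

alpha decay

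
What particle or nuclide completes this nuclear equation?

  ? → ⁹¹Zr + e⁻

Conserve mass number: A = 91 + 0, so A = 91.
Conserve atomic number: Z = 40 − 1, so Z = 39.
Z = 39 is yttrium, so the species is ⁹¹Y.

Y-91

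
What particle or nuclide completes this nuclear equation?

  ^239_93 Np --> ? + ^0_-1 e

Pu-239

Conserve mass number: 239 = A + 0, so A = 239.
Conserve atomic number: 93 = Z − 1, so Z = 94.
Z = 94 is plutonium, so the species is ^239_94 Pu.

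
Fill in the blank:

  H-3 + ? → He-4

proton

Conserve mass number: 3 + A = 4, so A = 1.
Conserve atomic number: 1 + Z = 2, so Z = 1.
A = 1 and Z = 1 is H-1 — a proton.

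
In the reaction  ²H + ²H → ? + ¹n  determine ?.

Conserve mass number: 2 + 2 = A + 1, so A = 3.
Conserve atomic number: 1 + 1 = Z + 0, so Z = 2.
Z = 2 is helium, so the species is ³He.

He-3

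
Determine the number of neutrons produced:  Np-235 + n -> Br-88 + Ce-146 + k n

2

Conserve mass number: 236 = 88 + 146 + k, so k = 236 − 234 = 2.
Check atomic number: 93 = 35 + 58 + 0 = 93. ✓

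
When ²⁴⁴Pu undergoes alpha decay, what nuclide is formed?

U-240

Alpha decay: mass number changes by -4, atomic number by -2.
A: 244 − 4 = 240; Z: 94 − 2 = 92.
Z = 92 is uranium, so the daughter is ²⁴⁰U.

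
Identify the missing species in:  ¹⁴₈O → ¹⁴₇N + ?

positron

Conserve mass number: 14 = 14 + A, so A = 0.
Conserve atomic number: 8 = 7 + Z, so Z = 1.
A = 0 and Z = 1 is ⁰₁e — a positron.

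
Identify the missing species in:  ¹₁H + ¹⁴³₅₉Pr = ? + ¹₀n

Nd-143

Conserve mass number: 1 + 143 = A + 1, so A = 143.
Conserve atomic number: 1 + 59 = Z + 0, so Z = 60.
Z = 60 is neodymium, so the species is ¹⁴³₆₀Nd.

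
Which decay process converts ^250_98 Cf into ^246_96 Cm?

ΔA = 246 − 250 = -4; ΔZ = 96 − 98 = -2.
A drops by 4 and Z drops by 2 — the signature of alpha emission.

alpha decay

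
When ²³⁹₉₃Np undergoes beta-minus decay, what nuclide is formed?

Pu-239

Beta-minus decay: mass number changes by +0, atomic number by +1.
A: 239 = 239; Z: 93 + 1 = 94.
Z = 94 is plutonium, so the daughter is ²³⁹₉₄Pu.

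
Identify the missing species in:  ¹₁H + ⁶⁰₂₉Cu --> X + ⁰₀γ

Zn-61

Conserve mass number: 1 + 60 = A + 0, so A = 61.
Conserve atomic number: 1 + 29 = Z + 0, so Z = 30.
Z = 30 is zinc, so the species is ⁶¹₃₀Zn.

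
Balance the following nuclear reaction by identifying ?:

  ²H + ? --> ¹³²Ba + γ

Cs-130

Conserve mass number: 2 + A = 132 + 0, so A = 130.
Conserve atomic number: 1 + Z = 56 + 0, so Z = 55.
Z = 55 is caesium, so the species is ¹³⁰Cs.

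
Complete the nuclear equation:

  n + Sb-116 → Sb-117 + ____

Conserve mass number: 1 + 116 = 117 + A, so A = 0.
Conserve atomic number: 0 + 51 = 51 + Z, so Z = 0.
A = 0 and Z = 0 is γ — a gamma ray.

gamma ray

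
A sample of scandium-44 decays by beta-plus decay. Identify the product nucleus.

Beta-plus decay: mass number changes by +0, atomic number by -1.
A: 44 = 44; Z: 21 − 1 = 20.
Z = 20 is calcium, so the daughter is calcium-44.

Ca-44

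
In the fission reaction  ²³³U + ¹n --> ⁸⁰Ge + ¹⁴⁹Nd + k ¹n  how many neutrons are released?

Conserve mass number: 234 = 80 + 149 + k, so k = 234 − 229 = 5.
Check atomic number: 92 = 32 + 60 + 0 = 92. ✓

5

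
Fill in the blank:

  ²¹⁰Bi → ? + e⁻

Po-210

Conserve mass number: 210 = A + 0, so A = 210.
Conserve atomic number: 83 = Z − 1, so Z = 84.
Z = 84 is polonium, so the species is ²¹⁰Po.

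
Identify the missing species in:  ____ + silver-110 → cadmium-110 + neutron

proton

Conserve mass number: A + 110 = 110 + 1, so A = 1.
Conserve atomic number: Z + 47 = 48 + 0, so Z = 1.
A = 1 and Z = 1 is hydrogen-1 — a proton.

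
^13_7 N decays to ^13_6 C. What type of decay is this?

beta-plus decay or electron capture

ΔA = 13 − 13 = 0; ΔZ = 6 − 7 = -1.
A is unchanged and Z drops by 1 — a proton has become a neutron (β⁺ emission or electron capture).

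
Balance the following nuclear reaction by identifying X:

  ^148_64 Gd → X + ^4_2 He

Sm-144

Conserve mass number: 148 = A + 4, so A = 144.
Conserve atomic number: 64 = Z + 2, so Z = 62.
Z = 62 is samarium, so the species is ^144_62 Sm.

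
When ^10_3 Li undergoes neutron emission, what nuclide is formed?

Li-9

Neutron emission: mass number changes by -1, atomic number by +0.
A: 10 − 1 = 9; Z: 3 = 3.
Z = 3 is lithium, so the daughter is ^9_3 Li.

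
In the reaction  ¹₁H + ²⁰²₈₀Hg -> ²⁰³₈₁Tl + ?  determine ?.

gamma ray

Conserve mass number: 1 + 202 = 203 + A, so A = 0.
Conserve atomic number: 1 + 80 = 81 + Z, so Z = 0.
A = 0 and Z = 0 is ⁰₀γ — a gamma ray.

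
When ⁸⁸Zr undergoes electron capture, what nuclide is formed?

Y-88

Electron capture: mass number changes by +0, atomic number by -1.
A: 88 = 88; Z: 40 − 1 = 39.
Z = 39 is yttrium, so the daughter is ⁸⁸Y.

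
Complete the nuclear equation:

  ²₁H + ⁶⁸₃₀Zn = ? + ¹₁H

Conserve mass number: 2 + 68 = A + 1, so A = 69.
Conserve atomic number: 1 + 30 = Z + 1, so Z = 30.
Z = 30 is zinc, so the species is ⁶⁹₃₀Zn.

Zn-69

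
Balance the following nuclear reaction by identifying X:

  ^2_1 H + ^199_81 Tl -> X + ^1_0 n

Pb-200

Conserve mass number: 2 + 199 = A + 1, so A = 200.
Conserve atomic number: 1 + 81 = Z + 0, so Z = 82.
Z = 82 is lead, so the species is ^200_82 Pb.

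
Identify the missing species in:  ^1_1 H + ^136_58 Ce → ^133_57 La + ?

alpha particle

Conserve mass number: 1 + 136 = 133 + A, so A = 4.
Conserve atomic number: 1 + 58 = 57 + Z, so Z = 2.
A = 4 and Z = 2 is ^4_2 He — an alpha particle.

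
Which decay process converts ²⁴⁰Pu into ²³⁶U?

alpha decay

ΔA = 236 − 240 = -4; ΔZ = 92 − 94 = -2.
A drops by 4 and Z drops by 2 — the signature of alpha emission.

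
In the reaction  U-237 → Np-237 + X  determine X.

Conserve mass number: 237 = 237 + A, so A = 0.
Conserve atomic number: 92 = 93 + Z, so Z = -1.
A = 0 and Z = -1 is e⁻ — a beta-minus particle.

beta-minus particle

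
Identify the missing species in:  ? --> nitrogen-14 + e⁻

Conserve mass number: A = 14 + 0, so A = 14.
Conserve atomic number: Z = 7 − 1, so Z = 6.
Z = 6 is carbon, so the species is carbon-14.

C-14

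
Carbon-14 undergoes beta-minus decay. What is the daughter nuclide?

N-14

Beta-minus decay: mass number changes by +0, atomic number by +1.
A: 14 = 14; Z: 6 + 1 = 7.
Z = 7 is nitrogen, so the daughter is nitrogen-14.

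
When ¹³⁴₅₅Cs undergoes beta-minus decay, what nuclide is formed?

Beta-minus decay: mass number changes by +0, atomic number by +1.
A: 134 = 134; Z: 55 + 1 = 56.
Z = 56 is barium, so the daughter is ¹³⁴₅₆Ba.

Ba-134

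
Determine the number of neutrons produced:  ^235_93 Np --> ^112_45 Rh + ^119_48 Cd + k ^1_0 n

Conserve mass number: 235 = 112 + 119 + k, so k = 235 − 231 = 4.
Check atomic number: 93 = 45 + 48 + 0 = 93. ✓

4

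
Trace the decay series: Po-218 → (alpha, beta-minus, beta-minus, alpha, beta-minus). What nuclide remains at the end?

Start: (A, Z) = (218, 84).
After α: (214, 82).
After β⁻: (214, 83).
After β⁻: (214, 84).
After α: (210, 82).
After β⁻: (210, 83).
Z = 83 is bismuth.

Bi-210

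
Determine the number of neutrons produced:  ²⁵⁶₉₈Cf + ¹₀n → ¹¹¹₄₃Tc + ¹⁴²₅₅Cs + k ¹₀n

Conserve mass number: 257 = 111 + 142 + k, so k = 257 − 253 = 4.
Check atomic number: 98 = 43 + 55 + 0 = 98. ✓

4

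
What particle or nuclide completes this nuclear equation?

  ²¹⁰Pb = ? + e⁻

Conserve mass number: 210 = A + 0, so A = 210.
Conserve atomic number: 82 = Z − 1, so Z = 83.
Z = 83 is bismuth, so the species is ²¹⁰Bi.

Bi-210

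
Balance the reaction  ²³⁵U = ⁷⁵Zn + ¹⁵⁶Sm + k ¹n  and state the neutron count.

4

Conserve mass number: 235 = 75 + 156 + k, so k = 235 − 231 = 4.
Check atomic number: 92 = 30 + 62 + 0 = 92. ✓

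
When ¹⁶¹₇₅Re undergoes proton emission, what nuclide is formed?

W-160

Proton emission: mass number changes by -1, atomic number by -1.
A: 161 − 1 = 160; Z: 75 − 1 = 74.
Z = 74 is tungsten, so the daughter is ¹⁶⁰₇₄W.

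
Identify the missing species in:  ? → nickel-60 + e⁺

Conserve mass number: A = 60 + 0, so A = 60.
Conserve atomic number: Z = 28 + 1, so Z = 29.
Z = 29 is copper, so the species is copper-60.

Cu-60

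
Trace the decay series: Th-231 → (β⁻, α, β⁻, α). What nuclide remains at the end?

Start: (A, Z) = (231, 90).
After β⁻: (231, 91).
After α: (227, 89).
After β⁻: (227, 90).
After α: (223, 88).
Z = 88 is radium.

Ra-223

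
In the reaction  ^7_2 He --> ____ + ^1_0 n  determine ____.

Conserve mass number: 7 = A + 1, so A = 6.
Conserve atomic number: 2 = Z + 0, so Z = 2.
Z = 2 is helium, so the species is ^6_2 He.

He-6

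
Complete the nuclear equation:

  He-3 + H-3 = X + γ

Li-6

Conserve mass number: 3 + 3 = A + 0, so A = 6.
Conserve atomic number: 2 + 1 = Z + 0, so Z = 3.
Z = 3 is lithium, so the species is Li-6.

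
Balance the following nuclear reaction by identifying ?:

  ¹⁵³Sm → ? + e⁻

Conserve mass number: 153 = A + 0, so A = 153.
Conserve atomic number: 62 = Z − 1, so Z = 63.
Z = 63 is europium, so the species is ¹⁵³Eu.

Eu-153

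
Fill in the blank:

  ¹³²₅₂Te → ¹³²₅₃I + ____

beta-minus particle

Conserve mass number: 132 = 132 + A, so A = 0.
Conserve atomic number: 52 = 53 + Z, so Z = -1.
A = 0 and Z = -1 is ⁰₋₁e — a beta-minus particle.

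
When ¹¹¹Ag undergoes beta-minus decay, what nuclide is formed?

Cd-111

Beta-minus decay: mass number changes by +0, atomic number by +1.
A: 111 = 111; Z: 47 + 1 = 48.
Z = 48 is cadmium, so the daughter is ¹¹¹Cd.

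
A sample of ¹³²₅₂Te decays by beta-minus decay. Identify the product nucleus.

Beta-minus decay: mass number changes by +0, atomic number by +1.
A: 132 = 132; Z: 52 + 1 = 53.
Z = 53 is iodine, so the daughter is ¹³²₅₃I.

I-132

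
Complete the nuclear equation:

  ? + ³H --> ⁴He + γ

proton

Conserve mass number: A + 3 = 4 + 0, so A = 1.
Conserve atomic number: Z + 1 = 2 + 0, so Z = 1.
A = 1 and Z = 1 is ¹H — a proton.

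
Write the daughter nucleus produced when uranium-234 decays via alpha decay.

Th-230

Alpha decay: mass number changes by -4, atomic number by -2.
A: 234 − 4 = 230; Z: 92 − 2 = 90.
Z = 90 is thorium, so the daughter is thorium-230.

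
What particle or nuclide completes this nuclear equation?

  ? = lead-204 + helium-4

Po-208

Conserve mass number: A = 204 + 4, so A = 208.
Conserve atomic number: Z = 82 + 2, so Z = 84.
Z = 84 is polonium, so the species is polonium-208.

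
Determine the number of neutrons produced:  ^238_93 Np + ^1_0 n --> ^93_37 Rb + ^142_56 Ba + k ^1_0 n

Conserve mass number: 239 = 93 + 142 + k, so k = 239 − 235 = 4.
Check atomic number: 93 = 37 + 56 + 0 = 93. ✓

4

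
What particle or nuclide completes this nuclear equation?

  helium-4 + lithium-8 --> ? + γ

B-12

Conserve mass number: 4 + 8 = A + 0, so A = 12.
Conserve atomic number: 2 + 3 = Z + 0, so Z = 5.
Z = 5 is boron, so the species is boron-12.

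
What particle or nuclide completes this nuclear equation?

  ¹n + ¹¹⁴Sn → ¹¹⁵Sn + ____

Conserve mass number: 1 + 114 = 115 + A, so A = 0.
Conserve atomic number: 0 + 50 = 50 + Z, so Z = 0.
A = 0 and Z = 0 is γ — a gamma ray.

gamma ray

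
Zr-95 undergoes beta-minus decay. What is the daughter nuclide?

Beta-minus decay: mass number changes by +0, atomic number by +1.
A: 95 = 95; Z: 40 + 1 = 41.
Z = 41 is niobium, so the daughter is Nb-95.

Nb-95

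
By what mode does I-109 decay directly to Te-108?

proton emission

ΔA = 108 − 109 = -1; ΔZ = 52 − 53 = -1.
A drops by 1 and Z drops by 1 — a proton was emitted.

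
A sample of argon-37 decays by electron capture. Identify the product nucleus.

Cl-37

Electron capture: mass number changes by +0, atomic number by -1.
A: 37 = 37; Z: 18 − 1 = 17.
Z = 17 is chlorine, so the daughter is chlorine-37.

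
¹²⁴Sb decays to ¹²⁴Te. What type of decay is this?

beta-minus decay

ΔA = 124 − 124 = 0; ΔZ = 52 − 51 = +1.
A is unchanged and Z rises by 1 — a neutron has become a proton (β⁻ decay).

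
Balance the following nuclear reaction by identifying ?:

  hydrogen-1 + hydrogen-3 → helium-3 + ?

neutron

Conserve mass number: 1 + 3 = 3 + A, so A = 1.
Conserve atomic number: 1 + 1 = 2 + Z, so Z = 0.
A = 1 and Z = 0 is neutron — a neutron.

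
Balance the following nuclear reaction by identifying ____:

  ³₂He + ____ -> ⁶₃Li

triton

Conserve mass number: 3 + A = 6, so A = 3.
Conserve atomic number: 2 + Z = 3, so Z = 1.
A = 3 and Z = 1 is ³₁H — a triton.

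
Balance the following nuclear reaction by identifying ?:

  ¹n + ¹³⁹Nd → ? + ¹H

Conserve mass number: 1 + 139 = A + 1, so A = 139.
Conserve atomic number: 0 + 60 = Z + 1, so Z = 59.
Z = 59 is praseodymium, so the species is ¹³⁹Pr.

Pr-139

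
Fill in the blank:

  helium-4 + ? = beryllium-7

He-3

Conserve mass number: 4 + A = 7, so A = 3.
Conserve atomic number: 2 + Z = 4, so Z = 2.
Z = 2 is helium, so the species is helium-3.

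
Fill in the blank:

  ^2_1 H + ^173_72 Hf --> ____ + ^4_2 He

Conserve mass number: 2 + 173 = A + 4, so A = 171.
Conserve atomic number: 1 + 72 = Z + 2, so Z = 71.
Z = 71 is lutetium, so the species is ^171_71 Lu.

Lu-171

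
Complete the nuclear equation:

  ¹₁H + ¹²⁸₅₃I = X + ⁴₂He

Te-125

Conserve mass number: 1 + 128 = A + 4, so A = 125.
Conserve atomic number: 1 + 53 = Z + 2, so Z = 52.
Z = 52 is tellurium, so the species is ¹²⁵₅₂Te.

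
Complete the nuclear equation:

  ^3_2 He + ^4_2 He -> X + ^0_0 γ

Be-7

Conserve mass number: 3 + 4 = A + 0, so A = 7.
Conserve atomic number: 2 + 2 = Z + 0, so Z = 4.
Z = 4 is beryllium, so the species is ^7_4 Be.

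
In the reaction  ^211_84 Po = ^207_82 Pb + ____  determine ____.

Conserve mass number: 211 = 207 + A, so A = 4.
Conserve atomic number: 84 = 82 + Z, so Z = 2.
A = 4 and Z = 2 is ^4_2 He — an alpha particle.

alpha particle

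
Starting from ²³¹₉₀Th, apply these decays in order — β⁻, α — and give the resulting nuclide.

Ac-227

Start: (A, Z) = (231, 90).
After β⁻: (231, 91).
After α: (227, 89).
Z = 89 is actinium.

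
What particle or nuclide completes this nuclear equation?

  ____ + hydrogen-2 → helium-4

Conserve mass number: A + 2 = 4, so A = 2.
Conserve atomic number: Z + 1 = 2, so Z = 1.
A = 2 and Z = 1 is hydrogen-2 — a deuteron.

deuteron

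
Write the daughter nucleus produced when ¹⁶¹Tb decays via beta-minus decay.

Dy-161

Beta-minus decay: mass number changes by +0, atomic number by +1.
A: 161 = 161; Z: 65 + 1 = 66.
Z = 66 is dysprosium, so the daughter is ¹⁶¹Dy.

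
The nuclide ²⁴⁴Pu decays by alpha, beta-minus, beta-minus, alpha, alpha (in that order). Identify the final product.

Th-232

Start: (A, Z) = (244, 94).
After α: (240, 92).
After β⁻: (240, 93).
After β⁻: (240, 94).
After α: (236, 92).
After α: (232, 90).
Z = 90 is thorium.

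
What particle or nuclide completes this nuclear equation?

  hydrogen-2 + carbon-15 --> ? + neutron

Conserve mass number: 2 + 15 = A + 1, so A = 16.
Conserve atomic number: 1 + 6 = Z + 0, so Z = 7.
Z = 7 is nitrogen, so the species is nitrogen-16.

N-16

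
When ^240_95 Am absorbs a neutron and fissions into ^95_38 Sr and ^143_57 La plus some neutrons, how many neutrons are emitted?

Conserve mass number: 241 = 95 + 143 + k, so k = 241 − 238 = 3.
Check atomic number: 95 = 38 + 57 + 0 = 95. ✓

3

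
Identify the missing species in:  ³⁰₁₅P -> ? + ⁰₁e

Si-30

Conserve mass number: 30 = A + 0, so A = 30.
Conserve atomic number: 15 = Z + 1, so Z = 14.
Z = 14 is silicon, so the species is ³⁰₁₄Si.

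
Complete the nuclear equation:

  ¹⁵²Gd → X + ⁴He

Conserve mass number: 152 = A + 4, so A = 148.
Conserve atomic number: 64 = Z + 2, so Z = 62.
Z = 62 is samarium, so the species is ¹⁴⁸Sm.

Sm-148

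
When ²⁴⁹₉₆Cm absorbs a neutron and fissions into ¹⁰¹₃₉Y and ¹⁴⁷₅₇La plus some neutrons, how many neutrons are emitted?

Conserve mass number: 250 = 101 + 147 + k, so k = 250 − 248 = 2.
Check atomic number: 96 = 39 + 57 + 0 = 96. ✓

2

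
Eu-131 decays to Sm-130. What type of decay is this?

proton emission

ΔA = 130 − 131 = -1; ΔZ = 62 − 63 = -1.
A drops by 1 and Z drops by 1 — a proton was emitted.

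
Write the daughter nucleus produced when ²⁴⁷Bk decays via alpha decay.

Am-243

Alpha decay: mass number changes by -4, atomic number by -2.
A: 247 − 4 = 243; Z: 97 − 2 = 95.
Z = 95 is americium, so the daughter is ²⁴³Am.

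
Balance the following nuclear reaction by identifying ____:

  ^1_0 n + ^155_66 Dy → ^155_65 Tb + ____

Conserve mass number: 1 + 155 = 155 + A, so A = 1.
Conserve atomic number: 0 + 66 = 65 + Z, so Z = 1.
A = 1 and Z = 1 is ^1_1 H — a proton.

proton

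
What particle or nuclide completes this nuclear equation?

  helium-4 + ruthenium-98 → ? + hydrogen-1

Conserve mass number: 4 + 98 = A + 1, so A = 101.
Conserve atomic number: 2 + 44 = Z + 1, so Z = 45.
Z = 45 is rhodium, so the species is rhodium-101.

Rh-101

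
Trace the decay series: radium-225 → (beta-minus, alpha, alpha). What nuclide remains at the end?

At-217

Start: (A, Z) = (225, 88).
After β⁻: (225, 89).
After α: (221, 87).
After α: (217, 85).
Z = 85 is astatine.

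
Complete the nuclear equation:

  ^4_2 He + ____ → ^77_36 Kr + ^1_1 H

Br-74

Conserve mass number: 4 + A = 77 + 1, so A = 74.
Conserve atomic number: 2 + Z = 36 + 1, so Z = 35.
Z = 35 is bromine, so the species is ^74_35 Br.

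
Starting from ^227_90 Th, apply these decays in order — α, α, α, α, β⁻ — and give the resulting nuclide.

Bi-211

Start: (A, Z) = (227, 90).
After α: (223, 88).
After α: (219, 86).
After α: (215, 84).
After α: (211, 82).
After β⁻: (211, 83).
Z = 83 is bismuth.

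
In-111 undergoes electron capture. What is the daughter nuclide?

Electron capture: mass number changes by +0, atomic number by -1.
A: 111 = 111; Z: 49 − 1 = 48.
Z = 48 is cadmium, so the daughter is Cd-111.

Cd-111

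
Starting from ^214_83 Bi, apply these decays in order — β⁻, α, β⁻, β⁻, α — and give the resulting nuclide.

Start: (A, Z) = (214, 83).
After β⁻: (214, 84).
After α: (210, 82).
After β⁻: (210, 83).
After β⁻: (210, 84).
After α: (206, 82).
Z = 82 is lead.

Pb-206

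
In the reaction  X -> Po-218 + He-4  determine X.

Conserve mass number: A = 218 + 4, so A = 222.
Conserve atomic number: Z = 84 + 2, so Z = 86.
Z = 86 is radon, so the species is Rn-222.

Rn-222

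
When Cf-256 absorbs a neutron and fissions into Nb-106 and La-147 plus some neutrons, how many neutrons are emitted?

4

Conserve mass number: 257 = 106 + 147 + k, so k = 257 − 253 = 4.
Check atomic number: 98 = 41 + 57 + 0 = 98. ✓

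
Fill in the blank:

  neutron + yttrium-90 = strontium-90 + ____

proton

Conserve mass number: 1 + 90 = 90 + A, so A = 1.
Conserve atomic number: 0 + 39 = 38 + Z, so Z = 1.
A = 1 and Z = 1 is hydrogen-1 — a proton.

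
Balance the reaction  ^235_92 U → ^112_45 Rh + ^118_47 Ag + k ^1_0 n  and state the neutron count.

Conserve mass number: 235 = 112 + 118 + k, so k = 235 − 230 = 5.
Check atomic number: 92 = 45 + 47 + 0 = 92. ✓

5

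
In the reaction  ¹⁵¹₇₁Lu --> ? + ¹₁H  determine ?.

Conserve mass number: 151 = A + 1, so A = 150.
Conserve atomic number: 71 = Z + 1, so Z = 70.
Z = 70 is ytterbium, so the species is ¹⁵⁰₇₀Yb.

Yb-150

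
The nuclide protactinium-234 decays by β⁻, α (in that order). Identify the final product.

Start: (A, Z) = (234, 91).
After β⁻: (234, 92).
After α: (230, 90).
Z = 90 is thorium.

Th-230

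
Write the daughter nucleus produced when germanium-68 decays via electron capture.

Ga-68

Electron capture: mass number changes by +0, atomic number by -1.
A: 68 = 68; Z: 32 − 1 = 31.
Z = 31 is gallium, so the daughter is gallium-68.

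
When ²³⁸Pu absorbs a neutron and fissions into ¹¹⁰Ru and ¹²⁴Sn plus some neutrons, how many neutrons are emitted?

Conserve mass number: 239 = 110 + 124 + k, so k = 239 − 234 = 5.
Check atomic number: 94 = 44 + 50 + 0 = 94. ✓

5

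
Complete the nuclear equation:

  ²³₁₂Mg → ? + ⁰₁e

Conserve mass number: 23 = A + 0, so A = 23.
Conserve atomic number: 12 = Z + 1, so Z = 11.
Z = 11 is sodium, so the species is ²³₁₁Na.

Na-23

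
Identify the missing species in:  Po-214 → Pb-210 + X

Conserve mass number: 214 = 210 + A, so A = 4.
Conserve atomic number: 84 = 82 + Z, so Z = 2.
A = 4 and Z = 2 is He-4 — an alpha particle.

alpha particle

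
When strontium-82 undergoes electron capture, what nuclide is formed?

Rb-82

Electron capture: mass number changes by +0, atomic number by -1.
A: 82 = 82; Z: 38 − 1 = 37.
Z = 37 is rubidium, so the daughter is rubidium-82.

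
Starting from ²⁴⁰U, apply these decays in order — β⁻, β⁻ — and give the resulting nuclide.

Pu-240

Start: (A, Z) = (240, 92).
After β⁻: (240, 93).
After β⁻: (240, 94).
Z = 94 is plutonium.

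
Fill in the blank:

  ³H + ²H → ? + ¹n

He-4

Conserve mass number: 3 + 2 = A + 1, so A = 4.
Conserve atomic number: 1 + 1 = Z + 0, so Z = 2.
A = 4 and Z = 2 is ⁴He — an alpha particle.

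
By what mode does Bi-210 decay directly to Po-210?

beta-minus decay

ΔA = 210 − 210 = 0; ΔZ = 84 − 83 = +1.
A is unchanged and Z rises by 1 — a neutron has become a proton (β⁻ decay).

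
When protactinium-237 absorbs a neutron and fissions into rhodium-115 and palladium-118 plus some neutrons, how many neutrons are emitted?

5

Conserve mass number: 238 = 115 + 118 + k, so k = 238 − 233 = 5.
Check atomic number: 91 = 45 + 46 + 0 = 91. ✓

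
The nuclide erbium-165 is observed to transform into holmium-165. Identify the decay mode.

beta-plus decay or electron capture

ΔA = 165 − 165 = 0; ΔZ = 67 − 68 = -1.
A is unchanged and Z drops by 1 — a proton has become a neutron (β⁺ emission or electron capture).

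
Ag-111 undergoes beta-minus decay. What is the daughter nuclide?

Beta-minus decay: mass number changes by +0, atomic number by +1.
A: 111 = 111; Z: 47 + 1 = 48.
Z = 48 is cadmium, so the daughter is Cd-111.

Cd-111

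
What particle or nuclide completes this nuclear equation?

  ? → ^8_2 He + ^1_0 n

Conserve mass number: A = 8 + 1, so A = 9.
Conserve atomic number: Z = 2 + 0, so Z = 2.
Z = 2 is helium, so the species is ^9_2 He.

He-9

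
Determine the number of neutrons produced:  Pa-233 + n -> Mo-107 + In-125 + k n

Conserve mass number: 234 = 107 + 125 + k, so k = 234 − 232 = 2.
Check atomic number: 91 = 42 + 49 + 0 = 91. ✓

2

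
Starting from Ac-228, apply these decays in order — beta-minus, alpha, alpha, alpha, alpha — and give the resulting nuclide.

Start: (A, Z) = (228, 89).
After β⁻: (228, 90).
After α: (224, 88).
After α: (220, 86).
After α: (216, 84).
After α: (212, 82).
Z = 82 is lead.

Pb-212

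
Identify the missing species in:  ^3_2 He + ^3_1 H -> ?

Conserve mass number: 3 + 3 = A, so A = 6.
Conserve atomic number: 2 + 1 = Z, so Z = 3.
Z = 3 is lithium, so the species is ^6_3 Li.

Li-6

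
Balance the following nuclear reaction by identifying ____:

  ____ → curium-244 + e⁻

Am-244

Conserve mass number: A = 244 + 0, so A = 244.
Conserve atomic number: Z = 96 − 1, so Z = 95.
Z = 95 is americium, so the species is americium-244.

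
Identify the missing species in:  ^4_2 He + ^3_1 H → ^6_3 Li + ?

neutron

Conserve mass number: 4 + 3 = 6 + A, so A = 1.
Conserve atomic number: 2 + 1 = 3 + Z, so Z = 0.
A = 1 and Z = 0 is ^1_0 n — a neutron.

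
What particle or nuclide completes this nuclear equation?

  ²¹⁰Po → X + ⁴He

Pb-206

Conserve mass number: 210 = A + 4, so A = 206.
Conserve atomic number: 84 = Z + 2, so Z = 82.
Z = 82 is lead, so the species is ²⁰⁶Pb.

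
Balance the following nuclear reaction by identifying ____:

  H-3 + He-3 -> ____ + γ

Conserve mass number: 3 + 3 = A + 0, so A = 6.
Conserve atomic number: 1 + 2 = Z + 0, so Z = 3.
Z = 3 is lithium, so the species is Li-6.

Li-6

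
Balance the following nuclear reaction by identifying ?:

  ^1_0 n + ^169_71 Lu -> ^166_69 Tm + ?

alpha particle

Conserve mass number: 1 + 169 = 166 + A, so A = 4.
Conserve atomic number: 0 + 71 = 69 + Z, so Z = 2.
A = 4 and Z = 2 is ^4_2 He — an alpha particle.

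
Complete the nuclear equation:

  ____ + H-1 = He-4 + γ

Conserve mass number: A + 1 = 4 + 0, so A = 3.
Conserve atomic number: Z + 1 = 2 + 0, so Z = 1.
A = 3 and Z = 1 is H-3 — a triton.

triton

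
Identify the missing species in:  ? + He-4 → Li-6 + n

Conserve mass number: A + 4 = 6 + 1, so A = 3.
Conserve atomic number: Z + 2 = 3 + 0, so Z = 1.
A = 3 and Z = 1 is H-3 — a triton.

triton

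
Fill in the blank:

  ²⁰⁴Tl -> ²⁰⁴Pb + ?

beta-minus particle

Conserve mass number: 204 = 204 + A, so A = 0.
Conserve atomic number: 81 = 82 + Z, so Z = -1.
A = 0 and Z = -1 is e⁻ — a beta-minus particle.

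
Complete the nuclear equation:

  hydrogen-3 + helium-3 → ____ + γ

Li-6

Conserve mass number: 3 + 3 = A + 0, so A = 6.
Conserve atomic number: 1 + 2 = Z + 0, so Z = 3.
Z = 3 is lithium, so the species is lithium-6.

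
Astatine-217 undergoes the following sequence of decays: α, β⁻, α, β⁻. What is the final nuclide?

Start: (A, Z) = (217, 85).
After α: (213, 83).
After β⁻: (213, 84).
After α: (209, 82).
After β⁻: (209, 83).
Z = 83 is bismuth.

Bi-209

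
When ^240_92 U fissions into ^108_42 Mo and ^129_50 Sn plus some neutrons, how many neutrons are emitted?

Conserve mass number: 240 = 108 + 129 + k, so k = 240 − 237 = 3.
Check atomic number: 92 = 42 + 50 + 0 = 92. ✓

3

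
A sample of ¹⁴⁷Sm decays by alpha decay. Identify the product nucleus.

Nd-143

Alpha decay: mass number changes by -4, atomic number by -2.
A: 147 − 4 = 143; Z: 62 − 2 = 60.
Z = 60 is neodymium, so the daughter is ¹⁴³Nd.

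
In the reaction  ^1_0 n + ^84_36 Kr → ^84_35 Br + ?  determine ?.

Conserve mass number: 1 + 84 = 84 + A, so A = 1.
Conserve atomic number: 0 + 36 = 35 + Z, so Z = 1.
A = 1 and Z = 1 is ^1_1 H — a proton.

proton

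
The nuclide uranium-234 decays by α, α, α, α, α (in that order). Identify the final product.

Start: (A, Z) = (234, 92).
After α: (230, 90).
After α: (226, 88).
After α: (222, 86).
After α: (218, 84).
After α: (214, 82).
Z = 82 is lead.

Pb-214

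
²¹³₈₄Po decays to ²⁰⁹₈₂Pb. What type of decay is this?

alpha decay

ΔA = 209 − 213 = -4; ΔZ = 82 − 84 = -2.
A drops by 4 and Z drops by 2 — the signature of alpha emission.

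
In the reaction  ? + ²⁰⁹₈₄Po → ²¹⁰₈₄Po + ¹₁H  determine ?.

deuteron

Conserve mass number: A + 209 = 210 + 1, so A = 2.
Conserve atomic number: Z + 84 = 84 + 1, so Z = 1.
A = 2 and Z = 1 is ²₁H — a deuteron.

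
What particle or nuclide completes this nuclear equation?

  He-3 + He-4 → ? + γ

Be-7

Conserve mass number: 3 + 4 = A + 0, so A = 7.
Conserve atomic number: 2 + 2 = Z + 0, so Z = 4.
Z = 4 is beryllium, so the species is Be-7.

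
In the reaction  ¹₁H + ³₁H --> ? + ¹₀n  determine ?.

He-3

Conserve mass number: 1 + 3 = A + 1, so A = 3.
Conserve atomic number: 1 + 1 = Z + 0, so Z = 2.
Z = 2 is helium, so the species is ³₂He.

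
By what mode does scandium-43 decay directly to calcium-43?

ΔA = 43 − 43 = 0; ΔZ = 20 − 21 = -1.
A is unchanged and Z drops by 1 — a proton has become a neutron (β⁺ emission or electron capture).

beta-plus decay or electron capture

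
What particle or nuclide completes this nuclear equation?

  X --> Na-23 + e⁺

Conserve mass number: A = 23 + 0, so A = 23.
Conserve atomic number: Z = 11 + 1, so Z = 12.
Z = 12 is magnesium, so the species is Mg-23.

Mg-23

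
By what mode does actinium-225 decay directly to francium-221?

ΔA = 221 − 225 = -4; ΔZ = 87 − 89 = -2.
A drops by 4 and Z drops by 2 — the signature of alpha emission.

alpha decay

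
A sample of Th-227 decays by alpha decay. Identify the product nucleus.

Ra-223

Alpha decay: mass number changes by -4, atomic number by -2.
A: 227 − 4 = 223; Z: 90 − 2 = 88.
Z = 88 is radium, so the daughter is Ra-223.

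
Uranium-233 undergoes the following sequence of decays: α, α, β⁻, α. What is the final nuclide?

Fr-221

Start: (A, Z) = (233, 92).
After α: (229, 90).
After α: (225, 88).
After β⁻: (225, 89).
After α: (221, 87).
Z = 87 is francium.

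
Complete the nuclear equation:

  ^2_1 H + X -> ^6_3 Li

Conserve mass number: 2 + A = 6, so A = 4.
Conserve atomic number: 1 + Z = 3, so Z = 2.
A = 4 and Z = 2 is ^4_2 He — an alpha particle.

alpha particle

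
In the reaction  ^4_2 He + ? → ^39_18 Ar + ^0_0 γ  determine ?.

Conserve mass number: 4 + A = 39 + 0, so A = 35.
Conserve atomic number: 2 + Z = 18 + 0, so Z = 16.
Z = 16 is sulfur, so the species is ^35_16 S.

S-35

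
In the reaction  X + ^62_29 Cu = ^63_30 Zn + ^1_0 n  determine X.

Conserve mass number: A + 62 = 63 + 1, so A = 2.
Conserve atomic number: Z + 29 = 30 + 0, so Z = 1.
A = 2 and Z = 1 is ^2_1 H — a deuteron.

deuteron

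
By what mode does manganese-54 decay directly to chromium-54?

ΔA = 54 − 54 = 0; ΔZ = 24 − 25 = -1.
A is unchanged and Z drops by 1 — a proton has become a neutron (β⁺ emission or electron capture).

beta-plus decay or electron capture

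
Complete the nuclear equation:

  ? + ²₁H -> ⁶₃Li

alpha particle

Conserve mass number: A + 2 = 6, so A = 4.
Conserve atomic number: Z + 1 = 3, so Z = 2.
A = 4 and Z = 2 is ⁴₂He — an alpha particle.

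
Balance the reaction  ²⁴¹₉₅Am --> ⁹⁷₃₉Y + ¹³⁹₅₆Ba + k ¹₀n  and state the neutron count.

Conserve mass number: 241 = 97 + 139 + k, so k = 241 − 236 = 5.
Check atomic number: 95 = 39 + 56 + 0 = 95. ✓

5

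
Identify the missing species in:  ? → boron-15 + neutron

Conserve mass number: A = 15 + 1, so A = 16.
Conserve atomic number: Z = 5 + 0, so Z = 5.
Z = 5 is boron, so the species is boron-16.

B-16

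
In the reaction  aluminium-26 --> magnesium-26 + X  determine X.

Conserve mass number: 26 = 26 + A, so A = 0.
Conserve atomic number: 13 = 12 + Z, so Z = 1.
A = 0 and Z = 1 is e⁺ — a positron.

positron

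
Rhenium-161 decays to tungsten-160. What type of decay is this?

ΔA = 160 − 161 = -1; ΔZ = 74 − 75 = -1.
A drops by 1 and Z drops by 1 — a proton was emitted.

proton emission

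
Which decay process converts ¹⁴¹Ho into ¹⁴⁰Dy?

proton emission

ΔA = 140 − 141 = -1; ΔZ = 66 − 67 = -1.
A drops by 1 and Z drops by 1 — a proton was emitted.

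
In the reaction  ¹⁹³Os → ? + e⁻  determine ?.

Conserve mass number: 193 = A + 0, so A = 193.
Conserve atomic number: 76 = Z − 1, so Z = 77.
Z = 77 is iridium, so the species is ¹⁹³Ir.

Ir-193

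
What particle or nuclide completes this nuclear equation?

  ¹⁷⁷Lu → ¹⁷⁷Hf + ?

Conserve mass number: 177 = 177 + A, so A = 0.
Conserve atomic number: 71 = 72 + Z, so Z = -1.
A = 0 and Z = -1 is e⁻ — a beta-minus particle.

beta-minus particle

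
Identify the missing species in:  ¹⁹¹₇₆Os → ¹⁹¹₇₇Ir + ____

Conserve mass number: 191 = 191 + A, so A = 0.
Conserve atomic number: 76 = 77 + Z, so Z = -1.
A = 0 and Z = -1 is ⁰₋₁e — a beta-minus particle.

beta-minus particle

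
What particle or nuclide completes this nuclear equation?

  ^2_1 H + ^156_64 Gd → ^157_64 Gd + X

proton

Conserve mass number: 2 + 156 = 157 + A, so A = 1.
Conserve atomic number: 1 + 64 = 64 + Z, so Z = 1.
A = 1 and Z = 1 is ^1_1 H — a proton.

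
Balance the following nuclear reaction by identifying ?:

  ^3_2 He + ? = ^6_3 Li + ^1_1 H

alpha particle

Conserve mass number: 3 + A = 6 + 1, so A = 4.
Conserve atomic number: 2 + Z = 3 + 1, so Z = 2.
A = 4 and Z = 2 is ^4_2 He — an alpha particle.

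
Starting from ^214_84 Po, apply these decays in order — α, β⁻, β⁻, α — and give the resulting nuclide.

Start: (A, Z) = (214, 84).
After α: (210, 82).
After β⁻: (210, 83).
After β⁻: (210, 84).
After α: (206, 82).
Z = 82 is lead.

Pb-206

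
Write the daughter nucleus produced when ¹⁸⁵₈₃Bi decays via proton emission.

Pb-184

Proton emission: mass number changes by -1, atomic number by -1.
A: 185 − 1 = 184; Z: 83 − 1 = 82.
Z = 82 is lead, so the daughter is ¹⁸⁴₈₂Pb.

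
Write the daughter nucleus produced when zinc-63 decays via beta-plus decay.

Cu-63

Beta-plus decay: mass number changes by +0, atomic number by -1.
A: 63 = 63; Z: 30 − 1 = 29.
Z = 29 is copper, so the daughter is copper-63.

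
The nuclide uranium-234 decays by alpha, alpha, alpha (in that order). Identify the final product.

Rn-222

Start: (A, Z) = (234, 92).
After α: (230, 90).
After α: (226, 88).
After α: (222, 86).
Z = 86 is radon.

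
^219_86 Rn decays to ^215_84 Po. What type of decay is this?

alpha decay

ΔA = 215 − 219 = -4; ΔZ = 84 − 86 = -2.
A drops by 4 and Z drops by 2 — the signature of alpha emission.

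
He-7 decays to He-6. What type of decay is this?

ΔA = 6 − 7 = -1; ΔZ = 2 − 2 = +0.
A drops by 1 with Z unchanged — a neutron was emitted.

neutron emission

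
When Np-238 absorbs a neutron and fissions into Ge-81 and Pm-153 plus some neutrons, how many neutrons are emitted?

5

Conserve mass number: 239 = 81 + 153 + k, so k = 239 − 234 = 5.
Check atomic number: 93 = 32 + 61 + 0 = 93. ✓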